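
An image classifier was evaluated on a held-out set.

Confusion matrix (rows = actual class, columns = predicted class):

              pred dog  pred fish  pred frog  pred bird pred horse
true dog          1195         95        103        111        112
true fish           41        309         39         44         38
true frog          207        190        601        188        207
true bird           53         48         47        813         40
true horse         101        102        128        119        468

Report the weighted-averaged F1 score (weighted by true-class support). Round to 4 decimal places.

Per-class F1 score (2·TP/(2·TP+FP+FN)):
  dog: TP=1195, FP=41+207+53+101=402, FN=95+103+111+112=421 → 2390/3213 = 0.74385
  fish: TP=309, FP=95+190+48+102=435, FN=41+39+44+38=162 → 618/1215 = 0.50864
  frog: TP=601, FP=103+39+47+128=317, FN=207+190+188+207=792 → 1202/2311 = 0.52012
  bird: TP=813, FP=111+44+188+119=462, FN=53+48+47+40=188 → 1626/2276 = 0.71441
  horse: TP=468, FP=112+38+207+40=397, FN=101+102+128+119=450 → 936/1783 = 0.52496
Weighted-F1 score = Σ (supportᵢ/N)·F1 scoreᵢ with N=5399: (1616/5399)·0.74385 + (471/5399)·0.50864 + (1393/5399)·0.52012 + (1001/5399)·0.71441 + (918/5399)·0.52496 = 0.6229

0.6229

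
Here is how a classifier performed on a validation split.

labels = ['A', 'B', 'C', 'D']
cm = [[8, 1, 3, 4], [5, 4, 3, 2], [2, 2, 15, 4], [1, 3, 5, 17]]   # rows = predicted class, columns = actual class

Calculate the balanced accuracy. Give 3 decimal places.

Balanced accuracy = mean of per-class recall.
  A: recall = 8/16 = 0.5000
  B: recall = 4/10 = 0.4000
  C: recall = 15/26 = 0.5769
  D: recall = 17/27 = 0.6296
Mean = (0.5000 + 0.4000 + 0.5769 + 0.6296) / 4 = 0.527

0.527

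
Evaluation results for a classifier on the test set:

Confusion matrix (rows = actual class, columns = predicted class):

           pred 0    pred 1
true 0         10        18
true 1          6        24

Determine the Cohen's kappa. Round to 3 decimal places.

Observed agreement pₒ = trace/N = 34/58 = 0.5862
Expected agreement pₑ = Σ (rowᵢ·colᵢ)/N² = (28·16 + 30·42)/58² = 0.5077
κ = (pₒ − pₑ)/(1 − pₑ) = (0.5862 − 0.5077)/(1 − 0.5077) = 0.159

0.159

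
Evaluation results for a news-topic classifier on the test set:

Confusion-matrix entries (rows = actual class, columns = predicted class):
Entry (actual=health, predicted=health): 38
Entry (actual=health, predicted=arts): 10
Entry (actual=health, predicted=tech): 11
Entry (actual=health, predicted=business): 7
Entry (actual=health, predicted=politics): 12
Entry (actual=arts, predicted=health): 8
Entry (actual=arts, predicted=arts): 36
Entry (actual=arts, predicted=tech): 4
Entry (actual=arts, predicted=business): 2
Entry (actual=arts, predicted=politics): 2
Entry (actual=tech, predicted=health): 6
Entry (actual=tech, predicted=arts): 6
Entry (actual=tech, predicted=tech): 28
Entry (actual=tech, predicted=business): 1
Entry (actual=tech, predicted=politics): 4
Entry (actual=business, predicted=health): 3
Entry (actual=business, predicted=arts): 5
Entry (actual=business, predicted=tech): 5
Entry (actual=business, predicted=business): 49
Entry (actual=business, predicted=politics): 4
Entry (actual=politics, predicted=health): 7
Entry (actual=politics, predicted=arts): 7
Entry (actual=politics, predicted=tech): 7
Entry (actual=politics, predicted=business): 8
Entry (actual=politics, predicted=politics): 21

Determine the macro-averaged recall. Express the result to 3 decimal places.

0.593

Per-class recall (TP/(TP+FN)):
  health: TP=38, FN=10+11+7+12=40 → 38/78 = 0.4872
  arts: TP=36, FN=8+4+2+2=16 → 36/52 = 0.6923
  tech: TP=28, FN=6+6+1+4=17 → 28/45 = 0.6222
  business: TP=49, FN=3+5+5+4=17 → 49/66 = 0.7424
  politics: TP=21, FN=7+7+7+8=29 → 21/50 = 0.4200
Macro-recall = mean = (0.4872 + 0.6923 + 0.6222 + 0.7424 + 0.4200) / 5 = 0.593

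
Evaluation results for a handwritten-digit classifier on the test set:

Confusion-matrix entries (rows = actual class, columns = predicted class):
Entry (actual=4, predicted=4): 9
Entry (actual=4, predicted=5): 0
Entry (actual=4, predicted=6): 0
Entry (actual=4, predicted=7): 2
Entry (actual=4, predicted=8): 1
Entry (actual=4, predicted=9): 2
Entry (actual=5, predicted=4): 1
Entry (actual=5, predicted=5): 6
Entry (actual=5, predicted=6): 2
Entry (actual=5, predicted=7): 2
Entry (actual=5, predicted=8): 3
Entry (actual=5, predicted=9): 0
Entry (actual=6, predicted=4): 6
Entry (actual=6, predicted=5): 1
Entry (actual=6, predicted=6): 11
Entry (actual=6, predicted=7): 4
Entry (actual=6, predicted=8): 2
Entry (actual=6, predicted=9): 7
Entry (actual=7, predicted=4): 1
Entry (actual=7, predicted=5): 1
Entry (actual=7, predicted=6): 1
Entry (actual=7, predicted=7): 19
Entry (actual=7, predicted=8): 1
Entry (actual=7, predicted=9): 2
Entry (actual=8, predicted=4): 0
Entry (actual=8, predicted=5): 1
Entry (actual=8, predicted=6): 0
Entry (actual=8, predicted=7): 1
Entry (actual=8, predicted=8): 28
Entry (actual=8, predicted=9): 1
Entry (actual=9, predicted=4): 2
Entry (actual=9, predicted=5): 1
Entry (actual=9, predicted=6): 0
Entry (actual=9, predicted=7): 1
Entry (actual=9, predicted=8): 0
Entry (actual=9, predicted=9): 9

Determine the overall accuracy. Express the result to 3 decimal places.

0.641

Accuracy = trace / total = (9+6+11+19+28+9=82) / 128 = 82/128 = 0.641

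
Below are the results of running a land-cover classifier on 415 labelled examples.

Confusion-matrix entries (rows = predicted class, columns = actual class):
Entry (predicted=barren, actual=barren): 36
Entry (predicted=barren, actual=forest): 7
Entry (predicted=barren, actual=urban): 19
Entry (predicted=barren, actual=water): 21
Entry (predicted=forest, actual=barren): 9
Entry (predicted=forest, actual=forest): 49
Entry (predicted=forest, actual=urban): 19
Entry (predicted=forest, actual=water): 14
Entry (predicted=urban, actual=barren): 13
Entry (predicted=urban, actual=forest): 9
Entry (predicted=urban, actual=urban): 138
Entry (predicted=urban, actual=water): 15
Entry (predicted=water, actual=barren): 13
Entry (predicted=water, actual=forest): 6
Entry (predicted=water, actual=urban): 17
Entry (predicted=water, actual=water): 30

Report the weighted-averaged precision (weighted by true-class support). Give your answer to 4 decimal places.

0.6207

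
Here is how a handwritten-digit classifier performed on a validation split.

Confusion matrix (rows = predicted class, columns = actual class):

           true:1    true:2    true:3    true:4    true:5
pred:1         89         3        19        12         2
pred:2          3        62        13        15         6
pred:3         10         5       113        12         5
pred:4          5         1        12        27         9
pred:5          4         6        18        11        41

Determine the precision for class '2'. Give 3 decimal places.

0.626

Take TP from the diagonal, FP from the rest of the '2' prediction marginal, FN from the rest of the '2' actual marginal.
precision = TP/(TP+FP).
2: TP=62, FP=3+13+15+6=37 → 62/99 = 0.6263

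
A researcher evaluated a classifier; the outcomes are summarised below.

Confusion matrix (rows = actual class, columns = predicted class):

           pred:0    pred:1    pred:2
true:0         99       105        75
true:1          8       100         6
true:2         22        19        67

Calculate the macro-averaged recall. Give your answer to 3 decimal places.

0.617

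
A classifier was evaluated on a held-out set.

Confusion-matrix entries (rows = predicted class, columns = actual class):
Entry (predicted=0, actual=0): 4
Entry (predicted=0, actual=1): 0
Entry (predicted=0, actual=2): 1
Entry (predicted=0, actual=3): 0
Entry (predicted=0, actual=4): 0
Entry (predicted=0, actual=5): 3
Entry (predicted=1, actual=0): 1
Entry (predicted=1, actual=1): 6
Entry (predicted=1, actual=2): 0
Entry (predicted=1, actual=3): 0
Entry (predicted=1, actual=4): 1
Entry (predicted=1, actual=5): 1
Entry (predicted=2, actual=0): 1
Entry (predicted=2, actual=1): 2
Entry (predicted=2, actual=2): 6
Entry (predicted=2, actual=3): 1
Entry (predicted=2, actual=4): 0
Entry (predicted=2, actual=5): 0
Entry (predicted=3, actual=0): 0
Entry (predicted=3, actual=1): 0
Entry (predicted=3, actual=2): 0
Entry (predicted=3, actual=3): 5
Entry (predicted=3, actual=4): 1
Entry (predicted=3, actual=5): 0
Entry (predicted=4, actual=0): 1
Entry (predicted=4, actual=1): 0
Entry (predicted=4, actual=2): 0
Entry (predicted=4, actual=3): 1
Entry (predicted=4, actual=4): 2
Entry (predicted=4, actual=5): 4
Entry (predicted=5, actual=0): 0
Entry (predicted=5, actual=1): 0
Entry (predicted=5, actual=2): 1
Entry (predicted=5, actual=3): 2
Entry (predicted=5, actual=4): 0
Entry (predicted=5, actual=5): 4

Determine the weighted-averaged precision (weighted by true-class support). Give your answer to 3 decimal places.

0.604

Per-class precision (TP/(TP+FP)):
  0: TP=4, FP=0+1+0+0+3=4 → 4/8 = 0.5000
  1: TP=6, FP=1+0+0+1+1=3 → 6/9 = 0.6667
  2: TP=6, FP=1+2+1+0+0=4 → 6/10 = 0.6000
  3: TP=5, FP=0+0+0+1+0=1 → 5/6 = 0.8333
  4: TP=2, FP=1+0+0+1+4=6 → 2/8 = 0.2500
  5: TP=4, FP=0+0+1+2+0=3 → 4/7 = 0.5714
Weighted-precision = Σ (supportᵢ/N)·precisionᵢ with N=48: (7/48)·0.5000 + (8/48)·0.6667 + (8/48)·0.6000 + (9/48)·0.8333 + (4/48)·0.2500 + (12/48)·0.5714 = 0.604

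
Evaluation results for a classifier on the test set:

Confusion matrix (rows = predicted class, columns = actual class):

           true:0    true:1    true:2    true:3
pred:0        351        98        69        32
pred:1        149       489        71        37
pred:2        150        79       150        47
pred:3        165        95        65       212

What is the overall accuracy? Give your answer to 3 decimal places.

Accuracy = trace / total = (351+489+150+212=1202) / 2259 = 1202/2259 = 0.532

0.532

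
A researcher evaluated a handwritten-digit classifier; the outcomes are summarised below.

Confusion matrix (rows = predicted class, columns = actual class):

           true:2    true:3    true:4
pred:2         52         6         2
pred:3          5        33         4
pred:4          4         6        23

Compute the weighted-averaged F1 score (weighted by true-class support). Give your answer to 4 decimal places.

0.8006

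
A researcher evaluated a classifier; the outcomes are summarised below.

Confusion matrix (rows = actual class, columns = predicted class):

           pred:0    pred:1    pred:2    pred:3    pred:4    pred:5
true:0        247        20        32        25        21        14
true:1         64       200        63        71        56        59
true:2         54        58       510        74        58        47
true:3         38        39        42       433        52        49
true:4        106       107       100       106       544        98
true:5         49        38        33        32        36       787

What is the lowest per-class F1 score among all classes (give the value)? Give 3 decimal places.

0.410

Per-class F1 score (2·TP/(2·TP+FP+FN)):
  0: TP=247, FP=64+54+38+106+49=311, FN=20+32+25+21+14=112 → 494/917 = 0.5387
  1: TP=200, FP=20+58+39+107+38=262, FN=64+63+71+56+59=313 → 400/975 = 0.4103
  2: TP=510, FP=32+63+42+100+33=270, FN=54+58+74+58+47=291 → 1020/1581 = 0.6452
  3: TP=433, FP=25+71+74+106+32=308, FN=38+39+42+52+49=220 → 866/1394 = 0.6212
  4: TP=544, FP=21+56+58+52+36=223, FN=106+107+100+106+98=517 → 1088/1828 = 0.5952
  5: TP=787, FP=14+59+47+49+98=267, FN=49+38+33+32+36=188 → 1574/2029 = 0.7758
Lowest is class '1' with F1 score = 0.410.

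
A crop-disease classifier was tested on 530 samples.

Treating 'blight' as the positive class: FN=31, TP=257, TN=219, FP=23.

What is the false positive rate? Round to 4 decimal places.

0.0950

FPR = FP/(FP+TN) = 23/(23+219) = 0.0950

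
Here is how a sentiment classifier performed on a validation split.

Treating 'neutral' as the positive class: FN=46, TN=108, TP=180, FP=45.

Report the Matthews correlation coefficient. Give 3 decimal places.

0.502

MCC = (TP·TN − FP·FN) / √((TP+FP)(TP+FN)(TN+FP)(TN+FN))
Numerator = 180·108 − 45·46 = 17370
Denominator = √(225·226·153·154) = √1198127700 = 34613.9813
MCC = 17370 / 34613.9813 = 0.502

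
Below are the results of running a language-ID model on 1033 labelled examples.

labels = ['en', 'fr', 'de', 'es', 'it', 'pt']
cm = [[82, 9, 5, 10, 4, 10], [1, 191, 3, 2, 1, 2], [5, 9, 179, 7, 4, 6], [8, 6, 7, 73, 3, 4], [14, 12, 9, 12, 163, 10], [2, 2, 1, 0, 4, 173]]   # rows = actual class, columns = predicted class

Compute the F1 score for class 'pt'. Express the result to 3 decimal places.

0.894

Take TP from the diagonal, FP from the rest of the 'pt' prediction marginal, FN from the rest of the 'pt' actual marginal.
F1 score = 2·TP/(2·TP+FP+FN).
pt: TP=173, FP=10+2+6+4+10=32, FN=2+2+1+0+4=9 → 346/387 = 0.8941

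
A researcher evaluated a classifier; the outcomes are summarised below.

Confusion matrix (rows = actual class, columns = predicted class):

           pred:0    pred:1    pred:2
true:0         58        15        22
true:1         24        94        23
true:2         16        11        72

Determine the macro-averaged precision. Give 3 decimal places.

0.664

Per-class precision (TP/(TP+FP)):
  0: TP=58, FP=24+16=40 → 58/98 = 0.5918
  1: TP=94, FP=15+11=26 → 94/120 = 0.7833
  2: TP=72, FP=22+23=45 → 72/117 = 0.6154
Macro-precision = mean = (0.5918 + 0.7833 + 0.6154) / 3 = 0.664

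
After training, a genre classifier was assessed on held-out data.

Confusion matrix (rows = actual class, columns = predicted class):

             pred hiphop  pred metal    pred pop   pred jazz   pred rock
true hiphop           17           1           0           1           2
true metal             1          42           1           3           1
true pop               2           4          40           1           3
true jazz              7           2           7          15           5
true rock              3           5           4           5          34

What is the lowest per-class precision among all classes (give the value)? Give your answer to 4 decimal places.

0.5667

Per-class precision (TP/(TP+FP)):
  hiphop: TP=17, FP=1+2+7+3=13 → 17/30 = 0.56667
  metal: TP=42, FP=1+4+2+5=12 → 42/54 = 0.77778
  pop: TP=40, FP=0+1+7+4=12 → 40/52 = 0.76923
  jazz: TP=15, FP=1+3+1+5=10 → 15/25 = 0.60000
  rock: TP=34, FP=2+1+3+5=11 → 34/45 = 0.75556
Lowest is class 'hiphop' with precision = 0.5667.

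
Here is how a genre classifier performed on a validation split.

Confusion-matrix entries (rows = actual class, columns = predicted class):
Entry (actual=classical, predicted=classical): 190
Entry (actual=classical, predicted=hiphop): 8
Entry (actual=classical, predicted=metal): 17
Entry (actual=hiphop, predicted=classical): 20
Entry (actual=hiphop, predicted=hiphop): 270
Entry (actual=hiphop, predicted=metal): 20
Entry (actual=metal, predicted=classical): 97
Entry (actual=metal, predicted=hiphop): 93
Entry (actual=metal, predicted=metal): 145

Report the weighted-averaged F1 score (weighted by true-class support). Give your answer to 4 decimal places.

0.6863

Per-class F1 score (2·TP/(2·TP+FP+FN)):
  classical: TP=190, FP=20+97=117, FN=8+17=25 → 380/522 = 0.72797
  hiphop: TP=270, FP=8+93=101, FN=20+20=40 → 540/681 = 0.79295
  metal: TP=145, FP=17+20=37, FN=97+93=190 → 290/517 = 0.56093
Weighted-F1 score = Σ (supportᵢ/N)·F1 scoreᵢ with N=860: (215/860)·0.72797 + (310/860)·0.79295 + (335/860)·0.56093 = 0.6863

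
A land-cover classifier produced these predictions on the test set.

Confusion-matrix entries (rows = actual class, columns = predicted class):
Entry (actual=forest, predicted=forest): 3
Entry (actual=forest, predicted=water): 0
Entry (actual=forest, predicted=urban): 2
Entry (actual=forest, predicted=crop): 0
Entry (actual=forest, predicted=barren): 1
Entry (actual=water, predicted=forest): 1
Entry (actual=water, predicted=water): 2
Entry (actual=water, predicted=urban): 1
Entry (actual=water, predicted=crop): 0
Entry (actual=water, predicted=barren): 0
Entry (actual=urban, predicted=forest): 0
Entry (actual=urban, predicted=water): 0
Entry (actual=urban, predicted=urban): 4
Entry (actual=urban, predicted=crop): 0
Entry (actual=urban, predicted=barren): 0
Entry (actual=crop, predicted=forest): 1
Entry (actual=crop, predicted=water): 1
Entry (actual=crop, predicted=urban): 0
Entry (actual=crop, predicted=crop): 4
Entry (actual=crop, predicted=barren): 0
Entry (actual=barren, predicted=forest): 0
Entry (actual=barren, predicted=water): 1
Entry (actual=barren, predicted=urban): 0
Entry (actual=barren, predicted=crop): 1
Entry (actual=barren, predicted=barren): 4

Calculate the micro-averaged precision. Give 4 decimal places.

Micro-averaging pools counts across classes: ΣTP=17, ΣFP=9, ΣFN=9.
Micro-precision = TP/(TP+FP) on pooled counts = 0.6538 (equals overall accuracy in single-label multiclass).

0.6538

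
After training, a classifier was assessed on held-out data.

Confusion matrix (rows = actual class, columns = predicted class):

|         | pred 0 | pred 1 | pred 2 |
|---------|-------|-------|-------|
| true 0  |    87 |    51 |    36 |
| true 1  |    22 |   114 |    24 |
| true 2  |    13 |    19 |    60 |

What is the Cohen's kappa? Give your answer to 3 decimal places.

Observed agreement pₒ = trace/N = 261/426 = 0.6127
Expected agreement pₑ = Σ (rowᵢ·colᵢ)/N² = (174·122 + 160·184 + 92·120)/426² = 0.3400
κ = (pₒ − pₑ)/(1 − pₑ) = (0.6127 − 0.3400)/(1 − 0.3400) = 0.413

0.413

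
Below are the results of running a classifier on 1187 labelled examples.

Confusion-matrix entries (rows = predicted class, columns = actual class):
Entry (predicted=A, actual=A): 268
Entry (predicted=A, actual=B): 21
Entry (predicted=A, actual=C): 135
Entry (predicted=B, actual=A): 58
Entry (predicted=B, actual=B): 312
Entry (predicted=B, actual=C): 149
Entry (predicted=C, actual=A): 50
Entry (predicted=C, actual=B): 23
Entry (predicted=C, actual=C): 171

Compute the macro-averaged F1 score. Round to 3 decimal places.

Per-class F1 score (2·TP/(2·TP+FP+FN)):
  A: TP=268, FP=21+135=156, FN=58+50=108 → 536/800 = 0.6700
  B: TP=312, FP=58+149=207, FN=21+23=44 → 624/875 = 0.7131
  C: TP=171, FP=50+23=73, FN=135+149=284 → 342/699 = 0.4893
Macro-F1 score = mean = (0.6700 + 0.7131 + 0.4893) / 3 = 0.624

0.624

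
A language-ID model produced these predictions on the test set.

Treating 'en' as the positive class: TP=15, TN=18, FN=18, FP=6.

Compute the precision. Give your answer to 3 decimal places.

0.714

Precision = TP/(TP+FP) = 15/(15+6) = 15/21 = 0.714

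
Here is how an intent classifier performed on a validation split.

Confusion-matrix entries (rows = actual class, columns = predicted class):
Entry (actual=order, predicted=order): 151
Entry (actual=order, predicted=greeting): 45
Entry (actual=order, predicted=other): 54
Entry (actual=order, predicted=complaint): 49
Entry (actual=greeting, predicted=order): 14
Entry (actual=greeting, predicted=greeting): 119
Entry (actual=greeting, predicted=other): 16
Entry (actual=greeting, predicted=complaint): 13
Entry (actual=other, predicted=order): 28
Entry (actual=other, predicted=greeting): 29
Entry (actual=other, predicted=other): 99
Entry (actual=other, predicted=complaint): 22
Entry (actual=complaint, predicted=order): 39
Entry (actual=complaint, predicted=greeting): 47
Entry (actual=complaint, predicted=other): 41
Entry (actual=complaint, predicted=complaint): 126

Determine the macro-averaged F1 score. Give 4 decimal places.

0.5538

Per-class F1 score (2·TP/(2·TP+FP+FN)):
  order: TP=151, FP=14+28+39=81, FN=45+54+49=148 → 302/531 = 0.56874
  greeting: TP=119, FP=45+29+47=121, FN=14+16+13=43 → 238/402 = 0.59204
  other: TP=99, FP=54+16+41=111, FN=28+29+22=79 → 198/388 = 0.51031
  complaint: TP=126, FP=49+13+22=84, FN=39+47+41=127 → 252/463 = 0.54428
Macro-F1 score = mean = (0.56874 + 0.59204 + 0.51031 + 0.54428) / 4 = 0.5538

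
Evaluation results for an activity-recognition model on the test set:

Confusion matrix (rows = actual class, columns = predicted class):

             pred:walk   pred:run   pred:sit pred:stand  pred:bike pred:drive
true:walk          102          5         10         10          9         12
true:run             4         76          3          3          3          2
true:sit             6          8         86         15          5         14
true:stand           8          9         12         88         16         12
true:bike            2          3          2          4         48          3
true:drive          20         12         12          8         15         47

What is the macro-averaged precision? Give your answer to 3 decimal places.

0.631

Per-class precision (TP/(TP+FP)):
  walk: TP=102, FP=4+6+8+2+20=40 → 102/142 = 0.7183
  run: TP=76, FP=5+8+9+3+12=37 → 76/113 = 0.6726
  sit: TP=86, FP=10+3+12+2+12=39 → 86/125 = 0.6880
  stand: TP=88, FP=10+3+15+4+8=40 → 88/128 = 0.6875
  bike: TP=48, FP=9+3+5+16+15=48 → 48/96 = 0.5000
  drive: TP=47, FP=12+2+14+12+3=43 → 47/90 = 0.5222
Macro-precision = mean = (0.7183 + 0.6726 + 0.6880 + 0.6875 + 0.5000 + 0.5222) / 6 = 0.631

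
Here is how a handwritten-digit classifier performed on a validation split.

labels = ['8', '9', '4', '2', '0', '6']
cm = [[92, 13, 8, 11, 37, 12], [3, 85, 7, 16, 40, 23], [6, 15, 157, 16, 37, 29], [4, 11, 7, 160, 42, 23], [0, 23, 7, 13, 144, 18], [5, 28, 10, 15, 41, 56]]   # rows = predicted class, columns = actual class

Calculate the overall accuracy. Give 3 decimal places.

Accuracy = trace / total = (92+85+157+160+144+56=694) / 1214 = 694/1214 = 0.572

0.572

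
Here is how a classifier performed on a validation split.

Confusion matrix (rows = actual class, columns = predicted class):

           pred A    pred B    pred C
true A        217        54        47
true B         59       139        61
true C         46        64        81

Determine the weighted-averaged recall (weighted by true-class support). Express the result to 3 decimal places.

Per-class recall (TP/(TP+FN)):
  A: TP=217, FN=54+47=101 → 217/318 = 0.6824
  B: TP=139, FN=59+61=120 → 139/259 = 0.5367
  C: TP=81, FN=46+64=110 → 81/191 = 0.4241
Weighted-recall = Σ (supportᵢ/N)·recallᵢ with N=768: (318/768)·0.6824 + (259/768)·0.5367 + (191/768)·0.4241 = 0.569

0.569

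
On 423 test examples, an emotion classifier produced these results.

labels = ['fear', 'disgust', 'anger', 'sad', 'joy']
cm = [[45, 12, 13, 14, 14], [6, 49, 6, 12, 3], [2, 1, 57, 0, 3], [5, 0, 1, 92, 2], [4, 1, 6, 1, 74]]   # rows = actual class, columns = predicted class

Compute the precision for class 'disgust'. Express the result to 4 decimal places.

Treat 'disgust' as positive and all other classes as negative.
precision = TP/(TP+FP).
disgust: TP=49, FP=12+1+0+1=14 → 49/63 = 0.77778

0.7778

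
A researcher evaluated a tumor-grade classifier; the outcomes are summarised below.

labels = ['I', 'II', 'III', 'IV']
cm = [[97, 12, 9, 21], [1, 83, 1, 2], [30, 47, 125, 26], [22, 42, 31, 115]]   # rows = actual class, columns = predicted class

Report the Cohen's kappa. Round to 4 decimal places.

Observed agreement pₒ = trace/N = 420/664 = 0.63253
Expected agreement pₑ = Σ (rowᵢ·colᵢ)/N² = (139·150 + 87·184 + 228·166 + 210·164)/664² = 0.24755
κ = (pₒ − pₑ)/(1 − pₑ) = (0.63253 − 0.24755)/(1 − 0.24755) = 0.5116

0.5116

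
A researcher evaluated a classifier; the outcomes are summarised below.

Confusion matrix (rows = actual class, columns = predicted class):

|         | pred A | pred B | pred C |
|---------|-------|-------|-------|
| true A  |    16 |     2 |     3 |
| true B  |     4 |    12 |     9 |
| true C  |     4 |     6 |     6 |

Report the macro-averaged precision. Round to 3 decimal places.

0.533

Per-class precision (TP/(TP+FP)):
  A: TP=16, FP=4+4=8 → 16/24 = 0.6667
  B: TP=12, FP=2+6=8 → 12/20 = 0.6000
  C: TP=6, FP=3+9=12 → 6/18 = 0.3333
Macro-precision = mean = (0.6667 + 0.6000 + 0.3333) / 3 = 0.533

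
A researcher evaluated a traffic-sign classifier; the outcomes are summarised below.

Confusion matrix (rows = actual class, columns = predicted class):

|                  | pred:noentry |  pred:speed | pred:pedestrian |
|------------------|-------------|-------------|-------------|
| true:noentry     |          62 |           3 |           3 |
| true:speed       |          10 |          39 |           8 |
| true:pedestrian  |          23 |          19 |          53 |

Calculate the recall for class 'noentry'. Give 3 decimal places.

0.912

Treat 'noentry' as positive and all other classes as negative.
recall = TP/(TP+FN).
noentry: TP=62, FN=3+3=6 → 62/68 = 0.9118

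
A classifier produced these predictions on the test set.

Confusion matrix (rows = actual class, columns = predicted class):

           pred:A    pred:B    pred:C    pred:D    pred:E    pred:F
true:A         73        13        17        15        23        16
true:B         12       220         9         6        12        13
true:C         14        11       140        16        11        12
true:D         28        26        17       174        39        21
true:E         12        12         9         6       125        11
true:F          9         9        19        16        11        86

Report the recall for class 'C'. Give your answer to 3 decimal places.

0.686

Treat 'C' as positive and all other classes as negative.
recall = TP/(TP+FN).
C: TP=140, FN=14+11+16+11+12=64 → 140/204 = 0.6863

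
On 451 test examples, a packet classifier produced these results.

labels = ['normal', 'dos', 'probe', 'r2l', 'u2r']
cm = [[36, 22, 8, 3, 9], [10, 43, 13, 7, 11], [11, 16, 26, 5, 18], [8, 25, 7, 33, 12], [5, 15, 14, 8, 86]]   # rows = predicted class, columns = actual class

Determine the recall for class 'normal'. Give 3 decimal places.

Take TP from the diagonal, FP from the rest of the 'normal' prediction marginal, FN from the rest of the 'normal' actual marginal.
recall = TP/(TP+FN).
normal: TP=36, FN=10+11+8+5=34 → 36/70 = 0.5143

0.514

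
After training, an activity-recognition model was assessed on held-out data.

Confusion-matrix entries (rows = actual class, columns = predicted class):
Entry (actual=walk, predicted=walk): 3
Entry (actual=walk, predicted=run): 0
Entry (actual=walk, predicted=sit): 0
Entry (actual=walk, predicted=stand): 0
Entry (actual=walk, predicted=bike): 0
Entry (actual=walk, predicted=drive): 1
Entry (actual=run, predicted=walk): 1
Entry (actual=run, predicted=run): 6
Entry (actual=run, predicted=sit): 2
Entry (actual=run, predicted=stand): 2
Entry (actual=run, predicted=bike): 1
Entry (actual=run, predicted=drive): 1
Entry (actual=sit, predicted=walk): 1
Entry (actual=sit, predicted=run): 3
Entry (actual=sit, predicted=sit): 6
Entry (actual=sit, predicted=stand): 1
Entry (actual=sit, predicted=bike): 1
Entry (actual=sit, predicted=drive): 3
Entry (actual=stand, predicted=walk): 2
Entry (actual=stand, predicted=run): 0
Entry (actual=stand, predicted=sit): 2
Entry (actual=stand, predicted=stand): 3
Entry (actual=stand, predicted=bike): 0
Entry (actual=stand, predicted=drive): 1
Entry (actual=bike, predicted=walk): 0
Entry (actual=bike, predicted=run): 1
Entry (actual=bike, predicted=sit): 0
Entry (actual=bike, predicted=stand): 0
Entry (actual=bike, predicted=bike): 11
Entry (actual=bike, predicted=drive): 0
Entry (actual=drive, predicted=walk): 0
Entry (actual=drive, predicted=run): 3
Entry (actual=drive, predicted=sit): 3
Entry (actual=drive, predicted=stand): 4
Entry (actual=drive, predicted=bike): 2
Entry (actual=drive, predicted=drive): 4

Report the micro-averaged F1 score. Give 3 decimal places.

0.485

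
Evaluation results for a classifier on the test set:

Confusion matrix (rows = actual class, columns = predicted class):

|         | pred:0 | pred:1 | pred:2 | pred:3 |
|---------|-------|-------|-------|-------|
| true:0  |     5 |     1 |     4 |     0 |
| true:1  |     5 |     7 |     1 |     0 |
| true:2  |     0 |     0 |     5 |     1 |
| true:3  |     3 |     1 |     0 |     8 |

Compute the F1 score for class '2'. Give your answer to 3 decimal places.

0.625

One-vs-rest for '2': TP = diagonal; FP = other classes predicted '2'; FN = '2' predicted as other.
F1 score = 2·TP/(2·TP+FP+FN).
2: TP=5, FP=4+1+0=5, FN=0+0+1=1 → 10/16 = 0.6250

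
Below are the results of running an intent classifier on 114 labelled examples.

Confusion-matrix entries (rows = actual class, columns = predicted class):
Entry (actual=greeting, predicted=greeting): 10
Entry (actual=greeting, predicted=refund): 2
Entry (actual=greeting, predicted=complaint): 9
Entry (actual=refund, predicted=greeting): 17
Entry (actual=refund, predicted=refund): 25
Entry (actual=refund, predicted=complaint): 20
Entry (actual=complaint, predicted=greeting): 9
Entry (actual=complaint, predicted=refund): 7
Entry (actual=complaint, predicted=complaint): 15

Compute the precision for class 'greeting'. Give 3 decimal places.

0.278

Take TP from the diagonal, FP from the rest of the 'greeting' prediction marginal, FN from the rest of the 'greeting' actual marginal.
precision = TP/(TP+FP).
greeting: TP=10, FP=17+9=26 → 10/36 = 0.2778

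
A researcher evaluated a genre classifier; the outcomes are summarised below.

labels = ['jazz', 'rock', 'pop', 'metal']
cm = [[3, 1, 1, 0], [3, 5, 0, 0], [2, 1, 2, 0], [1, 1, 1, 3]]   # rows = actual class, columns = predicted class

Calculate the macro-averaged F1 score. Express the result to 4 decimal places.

Per-class F1 score (2·TP/(2·TP+FP+FN)):
  jazz: TP=3, FP=3+2+1=6, FN=1+1+0=2 → 6/14 = 0.42857
  rock: TP=5, FP=1+1+1=3, FN=3+0+0=3 → 10/16 = 0.62500
  pop: TP=2, FP=1+0+1=2, FN=2+1+0=3 → 4/9 = 0.44444
  metal: TP=3, FP=0+0+0=0, FN=1+1+1=3 → 6/9 = 0.66667
Macro-F1 score = mean = (0.42857 + 0.62500 + 0.44444 + 0.66667) / 4 = 0.5412

0.5412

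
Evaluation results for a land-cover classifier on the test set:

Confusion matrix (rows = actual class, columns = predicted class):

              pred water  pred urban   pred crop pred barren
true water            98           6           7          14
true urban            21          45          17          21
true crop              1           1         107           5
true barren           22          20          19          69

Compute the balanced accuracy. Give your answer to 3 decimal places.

0.672

Balanced accuracy = mean of per-class recall.
  water: recall = 98/125 = 0.7840
  urban: recall = 45/104 = 0.4327
  crop: recall = 107/114 = 0.9386
  barren: recall = 69/130 = 0.5308
Mean = (0.7840 + 0.4327 + 0.9386 + 0.5308) / 4 = 0.672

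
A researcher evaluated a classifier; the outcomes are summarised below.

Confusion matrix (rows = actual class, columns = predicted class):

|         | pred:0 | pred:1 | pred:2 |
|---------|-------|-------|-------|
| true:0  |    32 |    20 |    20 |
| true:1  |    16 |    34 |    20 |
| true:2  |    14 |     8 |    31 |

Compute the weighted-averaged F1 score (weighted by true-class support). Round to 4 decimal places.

0.4972

Per-class F1 score (2·TP/(2·TP+FP+FN)):
  0: TP=32, FP=16+14=30, FN=20+20=40 → 64/134 = 0.47761
  1: TP=34, FP=20+8=28, FN=16+20=36 → 68/132 = 0.51515
  2: TP=31, FP=20+20=40, FN=14+8=22 → 62/124 = 0.50000
Weighted-F1 score = Σ (supportᵢ/N)·F1 scoreᵢ with N=195: (72/195)·0.47761 + (70/195)·0.51515 + (53/195)·0.50000 = 0.4972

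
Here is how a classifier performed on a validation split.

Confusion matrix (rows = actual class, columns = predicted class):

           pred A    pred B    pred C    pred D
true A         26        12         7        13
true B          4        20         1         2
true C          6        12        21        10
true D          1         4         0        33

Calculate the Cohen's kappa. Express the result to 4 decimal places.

0.4500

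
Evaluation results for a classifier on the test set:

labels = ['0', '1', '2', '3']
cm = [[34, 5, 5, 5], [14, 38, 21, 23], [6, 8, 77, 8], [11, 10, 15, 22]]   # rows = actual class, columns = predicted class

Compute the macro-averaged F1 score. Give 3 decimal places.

Per-class F1 score (2·TP/(2·TP+FP+FN)):
  0: TP=34, FP=14+6+11=31, FN=5+5+5=15 → 68/114 = 0.5965
  1: TP=38, FP=5+8+10=23, FN=14+21+23=58 → 76/157 = 0.4841
  2: TP=77, FP=5+21+15=41, FN=6+8+8=22 → 154/217 = 0.7097
  3: TP=22, FP=5+23+8=36, FN=11+10+15=36 → 44/116 = 0.3793
Macro-F1 score = mean = (0.5965 + 0.4841 + 0.7097 + 0.3793) / 4 = 0.542

0.542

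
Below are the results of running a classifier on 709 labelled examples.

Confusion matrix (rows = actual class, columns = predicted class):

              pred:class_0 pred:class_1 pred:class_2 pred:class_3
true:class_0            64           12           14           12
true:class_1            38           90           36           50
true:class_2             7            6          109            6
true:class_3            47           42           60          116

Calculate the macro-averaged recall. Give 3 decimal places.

0.584

Per-class recall (TP/(TP+FN)):
  class_0: TP=64, FN=12+14+12=38 → 64/102 = 0.6275
  class_1: TP=90, FN=38+36+50=124 → 90/214 = 0.4206
  class_2: TP=109, FN=7+6+6=19 → 109/128 = 0.8516
  class_3: TP=116, FN=47+42+60=149 → 116/265 = 0.4377
Macro-recall = mean = (0.6275 + 0.4206 + 0.8516 + 0.4377) / 4 = 0.584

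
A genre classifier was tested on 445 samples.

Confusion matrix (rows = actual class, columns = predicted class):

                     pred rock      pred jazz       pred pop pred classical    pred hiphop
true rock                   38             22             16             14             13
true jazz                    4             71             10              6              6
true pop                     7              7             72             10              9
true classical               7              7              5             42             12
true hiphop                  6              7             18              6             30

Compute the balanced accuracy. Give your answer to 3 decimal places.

Balanced accuracy = mean of per-class recall.
  rock: recall = 38/103 = 0.3689
  jazz: recall = 71/97 = 0.7320
  pop: recall = 72/105 = 0.6857
  classical: recall = 42/73 = 0.5753
  hiphop: recall = 30/67 = 0.4478
Mean = (0.3689 + 0.7320 + 0.6857 + 0.5753 + 0.4478) / 5 = 0.562

0.562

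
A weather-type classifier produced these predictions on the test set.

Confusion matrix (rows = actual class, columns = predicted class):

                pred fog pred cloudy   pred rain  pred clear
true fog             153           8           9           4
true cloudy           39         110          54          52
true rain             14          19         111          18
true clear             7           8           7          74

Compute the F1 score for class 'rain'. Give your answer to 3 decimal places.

0.647

Take TP from the diagonal, FP from the rest of the 'rain' prediction marginal, FN from the rest of the 'rain' actual marginal.
F1 score = 2·TP/(2·TP+FP+FN).
rain: TP=111, FP=9+54+7=70, FN=14+19+18=51 → 222/343 = 0.6472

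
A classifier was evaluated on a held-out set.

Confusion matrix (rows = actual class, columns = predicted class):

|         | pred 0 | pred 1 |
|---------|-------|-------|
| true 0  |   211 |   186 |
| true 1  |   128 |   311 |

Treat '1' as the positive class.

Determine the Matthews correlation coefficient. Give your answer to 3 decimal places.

MCC = (TP·TN − FP·FN) / √((TP+FP)(TP+FN)(TN+FP)(TN+FN))
Numerator = 311·211 − 186·128 = 41813
Denominator = √(497·439·397·339) = √29363722689 = 171358.4626
MCC = 41813 / 171358.4626 = 0.244

0.244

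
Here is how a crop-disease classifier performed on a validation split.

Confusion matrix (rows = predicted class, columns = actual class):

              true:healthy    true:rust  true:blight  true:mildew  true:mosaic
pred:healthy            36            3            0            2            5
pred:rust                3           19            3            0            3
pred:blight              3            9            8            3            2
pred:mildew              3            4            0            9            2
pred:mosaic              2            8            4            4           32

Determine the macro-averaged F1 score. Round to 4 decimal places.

0.5781

Per-class F1 score (2·TP/(2·TP+FP+FN)):
  healthy: TP=36, FP=3+0+2+5=10, FN=3+3+3+2=11 → 72/93 = 0.77419
  rust: TP=19, FP=3+3+0+3=9, FN=3+9+4+8=24 → 38/71 = 0.53521
  blight: TP=8, FP=3+9+3+2=17, FN=0+3+0+4=7 → 16/40 = 0.40000
  mildew: TP=9, FP=3+4+0+2=9, FN=2+0+3+4=9 → 18/36 = 0.50000
  mosaic: TP=32, FP=2+8+4+4=18, FN=5+3+2+2=12 → 64/94 = 0.68085
Macro-F1 score = mean = (0.77419 + 0.53521 + 0.40000 + 0.50000 + 0.68085) / 5 = 0.5781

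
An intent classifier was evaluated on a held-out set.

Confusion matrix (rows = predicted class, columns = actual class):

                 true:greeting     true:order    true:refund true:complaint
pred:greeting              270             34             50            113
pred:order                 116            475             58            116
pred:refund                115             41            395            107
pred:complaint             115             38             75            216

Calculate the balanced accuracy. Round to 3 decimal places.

0.580

Balanced accuracy = mean of per-class recall.
  greeting: recall = 270/616 = 0.4383
  order: recall = 475/588 = 0.8078
  refund: recall = 395/578 = 0.6834
  complaint: recall = 216/552 = 0.3913
Mean = (0.4383 + 0.8078 + 0.6834 + 0.3913) / 4 = 0.580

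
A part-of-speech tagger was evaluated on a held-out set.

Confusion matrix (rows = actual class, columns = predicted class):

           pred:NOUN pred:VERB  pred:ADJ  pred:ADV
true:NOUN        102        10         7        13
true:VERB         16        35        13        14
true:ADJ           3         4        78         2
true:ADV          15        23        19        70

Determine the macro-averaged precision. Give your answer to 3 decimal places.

Per-class precision (TP/(TP+FP)):
  NOUN: TP=102, FP=16+3+15=34 → 102/136 = 0.7500
  VERB: TP=35, FP=10+4+23=37 → 35/72 = 0.4861
  ADJ: TP=78, FP=7+13+19=39 → 78/117 = 0.6667
  ADV: TP=70, FP=13+14+2=29 → 70/99 = 0.7071
Macro-precision = mean = (0.7500 + 0.4861 + 0.6667 + 0.7071) / 4 = 0.652

0.652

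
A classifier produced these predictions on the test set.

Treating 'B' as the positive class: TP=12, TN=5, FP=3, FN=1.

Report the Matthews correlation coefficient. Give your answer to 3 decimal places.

MCC = (TP·TN − FP·FN) / √((TP+FP)(TP+FN)(TN+FP)(TN+FN))
Numerator = 12·5 − 3·1 = 57
Denominator = √(15·13·8·6) = √9360 = 96.7471
MCC = 57 / 96.7471 = 0.589

0.589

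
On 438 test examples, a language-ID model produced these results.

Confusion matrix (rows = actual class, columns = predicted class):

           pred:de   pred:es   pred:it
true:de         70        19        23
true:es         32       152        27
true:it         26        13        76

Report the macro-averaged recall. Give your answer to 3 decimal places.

0.669

Per-class recall (TP/(TP+FN)):
  de: TP=70, FN=19+23=42 → 70/112 = 0.6250
  es: TP=152, FN=32+27=59 → 152/211 = 0.7204
  it: TP=76, FN=26+13=39 → 76/115 = 0.6609
Macro-recall = mean = (0.6250 + 0.7204 + 0.6609) / 3 = 0.669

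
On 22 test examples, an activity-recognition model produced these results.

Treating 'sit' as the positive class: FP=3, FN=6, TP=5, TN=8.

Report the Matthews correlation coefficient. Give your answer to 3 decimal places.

MCC = (TP·TN − FP·FN) / √((TP+FP)(TP+FN)(TN+FP)(TN+FN))
Numerator = 5·8 − 3·6 = 22
Denominator = √(8·11·11·14) = √13552 = 116.4131
MCC = 22 / 116.4131 = 0.189

0.189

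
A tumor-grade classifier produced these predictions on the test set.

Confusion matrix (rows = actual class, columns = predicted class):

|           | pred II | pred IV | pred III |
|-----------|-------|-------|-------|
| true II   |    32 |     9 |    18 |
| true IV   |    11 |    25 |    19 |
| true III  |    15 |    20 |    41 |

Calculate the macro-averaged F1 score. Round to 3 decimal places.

0.513

Per-class F1 score (2·TP/(2·TP+FP+FN)):
  II: TP=32, FP=11+15=26, FN=9+18=27 → 64/117 = 0.5470
  IV: TP=25, FP=9+20=29, FN=11+19=30 → 50/109 = 0.4587
  III: TP=41, FP=18+19=37, FN=15+20=35 → 82/154 = 0.5325
Macro-F1 score = mean = (0.5470 + 0.4587 + 0.5325) / 3 = 0.513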